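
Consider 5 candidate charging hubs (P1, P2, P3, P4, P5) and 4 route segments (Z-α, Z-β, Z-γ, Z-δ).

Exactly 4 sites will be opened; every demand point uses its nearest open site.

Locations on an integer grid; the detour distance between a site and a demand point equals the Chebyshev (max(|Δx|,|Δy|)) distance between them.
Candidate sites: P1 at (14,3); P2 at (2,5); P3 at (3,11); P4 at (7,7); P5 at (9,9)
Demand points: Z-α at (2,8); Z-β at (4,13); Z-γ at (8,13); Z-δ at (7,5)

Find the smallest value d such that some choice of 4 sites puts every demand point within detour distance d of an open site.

4

Open {P1, P2, P3, P5}.
  Farthest demand point is Z-γ at detour distance 4 (to P5); all others are ≤ 4.
With {P1, P3, P4, P5} the worst case is 4.
With {P2, P3, P4, P5} the worst case is 4.
No size-4 selection achieves below 4.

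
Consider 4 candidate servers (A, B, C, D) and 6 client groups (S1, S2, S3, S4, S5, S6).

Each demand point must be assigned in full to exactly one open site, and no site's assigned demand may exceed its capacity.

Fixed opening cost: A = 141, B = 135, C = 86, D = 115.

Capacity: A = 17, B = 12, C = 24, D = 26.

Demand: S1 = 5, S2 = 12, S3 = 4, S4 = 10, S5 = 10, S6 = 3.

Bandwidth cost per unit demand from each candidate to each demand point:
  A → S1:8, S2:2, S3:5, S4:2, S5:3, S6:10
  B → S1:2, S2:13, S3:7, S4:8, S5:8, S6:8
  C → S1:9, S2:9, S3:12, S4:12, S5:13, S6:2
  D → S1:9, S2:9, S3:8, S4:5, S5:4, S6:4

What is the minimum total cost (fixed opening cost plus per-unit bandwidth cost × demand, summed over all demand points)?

482

Open {C, D}; cheapest assignment that respects the capacities:
  C (cap 24, load 20): S1, S2, S6 — cost 5×9 + 12×9 + 3×2 = 159
  D (cap 26, load 24): S3, S4, S5 — cost 4×8 + 10×5 + 10×4 = 122
  Shipping 281, fixed 201 → total 482.
  Any other capacity-feasible assignment to {C, D} ships for at least 281.
Compare {A, C, D}: its best feasible assignment gives total 527.
Compare {A, B, D}: its best feasible assignment gives total 547.
Every other set of open sites that can feasibly serve all demand totals ≥ 527 even under its best assignment. Minimum: 482.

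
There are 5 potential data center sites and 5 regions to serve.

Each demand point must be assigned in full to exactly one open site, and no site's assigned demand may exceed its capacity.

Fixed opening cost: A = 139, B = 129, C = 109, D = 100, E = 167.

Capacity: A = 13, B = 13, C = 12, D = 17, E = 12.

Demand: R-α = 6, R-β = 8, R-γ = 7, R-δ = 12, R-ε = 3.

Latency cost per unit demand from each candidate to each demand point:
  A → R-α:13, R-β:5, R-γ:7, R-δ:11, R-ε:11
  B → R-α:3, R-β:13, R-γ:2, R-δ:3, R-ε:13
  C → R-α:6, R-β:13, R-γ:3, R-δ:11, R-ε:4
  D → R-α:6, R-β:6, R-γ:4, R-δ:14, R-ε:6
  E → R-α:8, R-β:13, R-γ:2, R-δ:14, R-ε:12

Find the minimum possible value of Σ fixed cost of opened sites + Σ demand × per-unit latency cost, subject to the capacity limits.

Open {B, C, D}; cheapest assignment that respects the capacities:
  B (cap 13, load 12): R-δ — cost 12×3 = 36
  C (cap 12, load 10): R-γ, R-ε — cost 7×3 + 3×4 = 33
  D (cap 17, load 14): R-α, R-β — cost 6×6 + 8×6 = 84
  Shipping 153, fixed 338 → total 491.
  Any other capacity-feasible assignment to {B, C, D} ships for at least 153.
Compare {A, B, D}: its best feasible assignment gives total 526.
Compare {B, D, E}: its best feasible assignment gives total 548.
Every other set of open sites that can feasibly serve all demand totals ≥ 526 even under its best assignment. Minimum: 491.

491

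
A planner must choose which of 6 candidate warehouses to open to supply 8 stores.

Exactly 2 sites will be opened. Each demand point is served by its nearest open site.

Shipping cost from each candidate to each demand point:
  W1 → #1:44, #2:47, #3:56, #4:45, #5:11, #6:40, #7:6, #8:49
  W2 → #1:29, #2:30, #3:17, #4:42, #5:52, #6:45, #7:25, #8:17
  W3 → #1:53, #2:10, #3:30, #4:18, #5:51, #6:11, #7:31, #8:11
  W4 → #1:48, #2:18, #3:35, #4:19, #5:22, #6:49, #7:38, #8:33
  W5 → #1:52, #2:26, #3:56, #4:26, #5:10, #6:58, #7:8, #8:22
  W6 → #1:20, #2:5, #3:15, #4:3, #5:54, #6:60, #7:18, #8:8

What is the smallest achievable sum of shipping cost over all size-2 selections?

108

Open {W1, W6}.
  #1→W6 20, #2→W6 5, #3→W6 15, #4→W6 3, #5→W1 11, #6→W1 40, #7→W1 6, #8→W6 8  ⇒ total 108.
Compare {W5, W6}: total 127.
Compare {W3, W6}: total 131.
No size-2 selection does better; minimum is 108.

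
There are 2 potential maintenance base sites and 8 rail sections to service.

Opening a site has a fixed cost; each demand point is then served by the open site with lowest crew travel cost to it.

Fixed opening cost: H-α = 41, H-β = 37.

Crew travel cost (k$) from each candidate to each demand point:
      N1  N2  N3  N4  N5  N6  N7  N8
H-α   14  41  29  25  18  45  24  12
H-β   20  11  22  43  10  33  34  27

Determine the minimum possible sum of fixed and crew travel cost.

Open {H-α, H-β}: assign each demand point to its cheapest open site.
  N1→H-α 14, N2→H-β 11, N3→H-β 22, N4→H-α 25, N5→H-β 10, N6→H-β 33, N7→H-α 24, N8→H-α 12
  crew travel cost 151, fixed 78 → total 229.
Compare {H-β}: crew travel cost 200 + fixed 37 = 237.
Compare {H-α}: crew travel cost 208 + fixed 41 = 249.

229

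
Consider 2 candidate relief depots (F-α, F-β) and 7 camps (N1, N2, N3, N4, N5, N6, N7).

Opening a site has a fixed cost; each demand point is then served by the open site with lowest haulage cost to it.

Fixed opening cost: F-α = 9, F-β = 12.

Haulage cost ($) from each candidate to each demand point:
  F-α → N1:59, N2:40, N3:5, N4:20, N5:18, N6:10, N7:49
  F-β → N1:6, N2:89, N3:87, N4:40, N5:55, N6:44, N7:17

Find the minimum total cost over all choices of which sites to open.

Open {F-α, F-β}: assign each demand point to its cheapest open site.
  N1→F-β 6, N2→F-α 40, N3→F-α 5, N4→F-α 20, N5→F-α 18, N6→F-α 10, N7→F-β 17
  haulage cost 116, fixed 21 → total 137.
Compare {F-α}: haulage cost 201 + fixed 9 = 210.
Compare {F-β}: haulage cost 338 + fixed 12 = 350.

137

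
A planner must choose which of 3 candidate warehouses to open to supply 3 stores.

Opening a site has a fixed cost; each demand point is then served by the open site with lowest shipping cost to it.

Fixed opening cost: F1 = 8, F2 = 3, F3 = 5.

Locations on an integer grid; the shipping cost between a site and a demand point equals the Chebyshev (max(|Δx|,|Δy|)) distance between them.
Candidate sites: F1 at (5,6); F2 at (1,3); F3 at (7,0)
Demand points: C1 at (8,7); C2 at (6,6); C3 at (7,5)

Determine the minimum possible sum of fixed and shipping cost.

14

Open {F1}: assign each demand point to its cheapest open site.
  C1→F1 3, C2→F1 1, C3→F1 2
  shipping cost 6, fixed 8 → total 14.
Compare {F1, F2}: shipping cost 6 + fixed 11 = 17.
Compare {F1, F3}: shipping cost 6 + fixed 13 = 19.
Compare {F2}: shipping cost 18 + fixed 3 = 21.
All other subsets cost ≥ 17. Minimum total cost: 14.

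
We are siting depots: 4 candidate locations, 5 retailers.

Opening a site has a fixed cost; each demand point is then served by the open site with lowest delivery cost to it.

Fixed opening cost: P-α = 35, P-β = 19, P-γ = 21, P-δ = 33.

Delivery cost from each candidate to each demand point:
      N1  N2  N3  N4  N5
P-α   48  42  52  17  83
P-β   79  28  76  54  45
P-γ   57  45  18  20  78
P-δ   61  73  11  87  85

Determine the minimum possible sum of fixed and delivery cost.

208

Open {P-β, P-γ}: assign each demand point to its cheapest open site.
  N1→P-γ 57, N2→P-β 28, N3→P-γ 18, N4→P-γ 20, N5→P-β 45
  delivery cost 168, fixed 40 → total 208.
Compare {P-α, P-β, P-γ}: delivery cost 156 + fixed 75 = 231.
Compare {P-β, P-γ, P-δ}: delivery cost 161 + fixed 73 = 234.
Compare {P-α, P-β, P-δ}: delivery cost 149 + fixed 87 = 236.
All other subsets cost ≥ 231. Minimum total cost: 208.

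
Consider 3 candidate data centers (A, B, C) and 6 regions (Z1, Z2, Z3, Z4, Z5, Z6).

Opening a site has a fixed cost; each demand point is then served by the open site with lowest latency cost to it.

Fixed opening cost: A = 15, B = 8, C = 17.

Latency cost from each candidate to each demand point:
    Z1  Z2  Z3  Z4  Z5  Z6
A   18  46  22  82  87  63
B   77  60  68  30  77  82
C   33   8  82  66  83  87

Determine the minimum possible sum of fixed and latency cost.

258

Open {A, B, C}: assign each demand point to its cheapest open site.
  Z1→A 18, Z2→C 8, Z3→A 22, Z4→B 30, Z5→B 77, Z6→A 63
  latency cost 218, fixed 40 → total 258.
Compare {A, B}: latency cost 256 + fixed 23 = 279.
Compare {A, C}: latency cost 260 + fixed 32 = 292.
Compare {B, C}: latency cost 298 + fixed 25 = 323.
All other subsets cost ≥ 279. Minimum total cost: 258.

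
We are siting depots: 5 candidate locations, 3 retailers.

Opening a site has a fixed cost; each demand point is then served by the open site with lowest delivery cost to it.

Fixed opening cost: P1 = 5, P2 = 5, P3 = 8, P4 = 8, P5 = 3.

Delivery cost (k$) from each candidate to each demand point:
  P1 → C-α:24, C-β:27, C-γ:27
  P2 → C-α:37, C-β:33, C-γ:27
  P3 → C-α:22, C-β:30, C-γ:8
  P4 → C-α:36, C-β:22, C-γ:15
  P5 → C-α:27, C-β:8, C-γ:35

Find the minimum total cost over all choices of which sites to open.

Open {P3, P5}: assign each demand point to its cheapest open site.
  C-α→P3 22, C-β→P5 8, C-γ→P3 8
  delivery cost 38, fixed 11 → total 49.
Compare {P1, P3, P5}: delivery cost 38 + fixed 16 = 54.
Compare {P2, P3, P5}: delivery cost 38 + fixed 16 = 54.
Compare {P3, P4, P5}: delivery cost 38 + fixed 19 = 57.
All other subsets cost ≥ 54. Minimum total cost: 49.

49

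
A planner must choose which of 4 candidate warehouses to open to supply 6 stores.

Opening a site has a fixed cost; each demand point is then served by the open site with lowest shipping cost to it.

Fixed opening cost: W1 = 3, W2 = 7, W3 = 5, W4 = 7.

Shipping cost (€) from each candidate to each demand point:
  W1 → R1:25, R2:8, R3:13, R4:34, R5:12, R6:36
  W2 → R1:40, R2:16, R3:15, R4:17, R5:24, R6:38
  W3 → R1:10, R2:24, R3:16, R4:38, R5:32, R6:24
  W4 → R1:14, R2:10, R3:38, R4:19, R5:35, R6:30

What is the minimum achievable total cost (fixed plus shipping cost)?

99

Open {W1, W2, W3}: assign each demand point to its cheapest open site.
  R1→W3 10, R2→W1 8, R3→W1 13, R4→W2 17, R5→W1 12, R6→W3 24
  shipping cost 84, fixed 15 → total 99.
Compare {W1, W3, W4}: shipping cost 86 + fixed 15 = 101.
Compare {W1, W4}: shipping cost 96 + fixed 10 = 106.
Compare {W1, W2, W3, W4}: shipping cost 84 + fixed 22 = 106.
All other subsets cost ≥ 101. Minimum total cost: 99.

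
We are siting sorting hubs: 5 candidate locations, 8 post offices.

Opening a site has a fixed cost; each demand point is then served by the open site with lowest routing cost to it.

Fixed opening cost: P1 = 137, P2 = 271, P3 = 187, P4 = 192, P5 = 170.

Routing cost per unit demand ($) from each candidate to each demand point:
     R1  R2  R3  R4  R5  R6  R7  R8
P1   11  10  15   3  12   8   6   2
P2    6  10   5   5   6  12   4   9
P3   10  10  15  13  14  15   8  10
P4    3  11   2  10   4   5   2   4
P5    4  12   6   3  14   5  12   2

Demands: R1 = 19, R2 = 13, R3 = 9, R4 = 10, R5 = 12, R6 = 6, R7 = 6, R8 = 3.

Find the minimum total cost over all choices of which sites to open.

Open {P4}: assign each demand point to its cheapest open site.
  R1→P4 19×3=57, R2→P4 13×11=143, R3→P4 9×2=18, R4→P4 10×10=100, R5→P4 12×4=48, R6→P4 6×5=30, R7→P4 6×2=12, R8→P4 3×4=12
  routing cost 420, fixed 192 → total 612.
Compare {P1, P4}: routing cost 331 + fixed 329 = 660.
Compare {P4, P5}: routing cost 344 + fixed 362 = 706.
Compare {P5}: routing cost 592 + fixed 170 = 762.
All other subsets cost ≥ 660. Minimum total cost: 612.

612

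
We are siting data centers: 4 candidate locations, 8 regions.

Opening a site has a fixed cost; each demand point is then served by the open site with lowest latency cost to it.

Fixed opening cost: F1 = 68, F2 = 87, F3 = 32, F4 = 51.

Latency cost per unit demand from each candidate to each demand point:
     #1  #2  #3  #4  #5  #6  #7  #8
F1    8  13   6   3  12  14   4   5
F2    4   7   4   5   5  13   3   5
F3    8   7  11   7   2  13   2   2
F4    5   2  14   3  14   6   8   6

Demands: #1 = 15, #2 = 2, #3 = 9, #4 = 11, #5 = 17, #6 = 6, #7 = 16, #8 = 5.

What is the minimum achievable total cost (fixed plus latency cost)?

406

Open {F3, F4}: assign each demand point to its cheapest open site.
  #1→F4 15×5=75, #2→F4 2×2=4, #3→F3 9×11=99, #4→F4 11×3=33, #5→F3 17×2=34, #6→F4 6×6=36, #7→F3 16×2=32, #8→F3 5×2=10
  latency cost 323, fixed 83 → total 406.
Compare {F2, F3, F4}: latency cost 245 + fixed 170 = 415.
Compare {F1, F3, F4}: latency cost 278 + fixed 151 = 429.
Compare {F2, F3}: latency cost 319 + fixed 119 = 438.
All other subsets cost ≥ 415. Minimum total cost: 406.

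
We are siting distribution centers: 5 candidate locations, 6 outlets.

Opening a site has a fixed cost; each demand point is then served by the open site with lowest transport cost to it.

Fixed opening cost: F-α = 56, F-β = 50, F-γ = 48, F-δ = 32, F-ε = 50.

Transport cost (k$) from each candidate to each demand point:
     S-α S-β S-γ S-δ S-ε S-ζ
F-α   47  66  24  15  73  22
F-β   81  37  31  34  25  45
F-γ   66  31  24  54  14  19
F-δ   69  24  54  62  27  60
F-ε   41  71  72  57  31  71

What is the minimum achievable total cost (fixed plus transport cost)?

Open {F-α, F-δ}: assign each demand point to its cheapest open site.
  S-α→F-α 47, S-β→F-δ 24, S-γ→F-α 24, S-δ→F-α 15, S-ε→F-δ 27, S-ζ→F-α 22
  transport cost 159, fixed 88 → total 247.
Compare {F-α, F-γ}: transport cost 150 + fixed 104 = 254.
Compare {F-γ}: transport cost 208 + fixed 48 = 256.
Compare {F-α, F-β}: transport cost 170 + fixed 106 = 276.
All other subsets cost ≥ 254. Minimum total cost: 247.

247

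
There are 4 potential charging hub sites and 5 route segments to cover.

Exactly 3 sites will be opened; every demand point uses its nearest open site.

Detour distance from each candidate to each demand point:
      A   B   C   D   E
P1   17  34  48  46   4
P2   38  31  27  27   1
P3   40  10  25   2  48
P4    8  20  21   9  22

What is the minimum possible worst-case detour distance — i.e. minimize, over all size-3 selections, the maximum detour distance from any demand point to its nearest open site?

Open {P1, P2, P4}.
  Farthest demand point is C at detour distance 21 (to P4); all others are ≤ 21.
With {P1, P3, P4} the worst case is 21.
With {P2, P3, P4} the worst case is 21.
No size-3 selection achieves below 21.

21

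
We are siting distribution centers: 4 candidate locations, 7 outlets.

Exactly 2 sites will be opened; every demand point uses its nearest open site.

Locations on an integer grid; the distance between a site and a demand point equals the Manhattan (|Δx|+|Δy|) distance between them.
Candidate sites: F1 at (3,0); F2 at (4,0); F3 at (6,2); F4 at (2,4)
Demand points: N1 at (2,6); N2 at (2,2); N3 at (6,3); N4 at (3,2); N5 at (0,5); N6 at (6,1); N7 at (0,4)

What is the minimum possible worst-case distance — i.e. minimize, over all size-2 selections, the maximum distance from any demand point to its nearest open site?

Open {F3, F4}.
  Farthest demand point is N4 at distance 3 (to F3); all others are ≤ 3.
With {F1, F4} the worst case is 5.
With {F2, F4} the worst case is 5.
No size-2 selection achieves below 3.

3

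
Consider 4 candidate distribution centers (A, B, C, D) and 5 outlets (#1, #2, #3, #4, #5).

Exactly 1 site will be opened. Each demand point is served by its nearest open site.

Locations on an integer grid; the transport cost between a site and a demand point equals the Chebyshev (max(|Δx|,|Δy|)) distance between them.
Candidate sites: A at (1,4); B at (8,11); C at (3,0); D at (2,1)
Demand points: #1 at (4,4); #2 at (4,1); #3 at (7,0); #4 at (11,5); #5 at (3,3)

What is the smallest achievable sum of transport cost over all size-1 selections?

Open {C}.
  #1→C 4, #2→C 1, #3→C 4, #4→C 8, #5→C 3  ⇒ total 20.
Compare {D}: total 21.
Compare {A}: total 24.
No size-1 selection does better; minimum is 20.

20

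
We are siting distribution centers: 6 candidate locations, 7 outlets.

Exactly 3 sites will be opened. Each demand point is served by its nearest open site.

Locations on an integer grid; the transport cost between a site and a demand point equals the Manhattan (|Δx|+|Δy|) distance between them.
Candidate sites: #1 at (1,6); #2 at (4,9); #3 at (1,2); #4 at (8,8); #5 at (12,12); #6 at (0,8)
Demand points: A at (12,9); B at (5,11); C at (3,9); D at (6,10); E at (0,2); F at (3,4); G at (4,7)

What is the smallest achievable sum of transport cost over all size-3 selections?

17

Open {#2, #3, #5}.
  A→#5 3, B→#2 3, C→#2 1, D→#2 3, E→#3 1, F→#3 4, G→#2 2  ⇒ total 17.
Compare {#2, #3, #4}: total 19.
Compare {#1, #2, #5}: total 21.
No size-3 selection does better; minimum is 17.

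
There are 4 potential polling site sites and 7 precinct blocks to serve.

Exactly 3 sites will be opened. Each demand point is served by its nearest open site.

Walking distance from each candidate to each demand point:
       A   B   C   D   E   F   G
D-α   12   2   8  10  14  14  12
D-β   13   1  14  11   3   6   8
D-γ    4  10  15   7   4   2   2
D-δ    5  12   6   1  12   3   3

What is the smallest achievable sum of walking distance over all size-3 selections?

Open {D-β, D-γ, D-δ}.
  A→D-γ 4, B→D-β 1, C→D-δ 6, D→D-δ 1, E→D-β 3, F→D-γ 2, G→D-γ 2  ⇒ total 19.
Compare {D-α, D-γ, D-δ}: total 21.
Compare {D-α, D-β, D-δ}: total 22.
No size-3 selection does better; minimum is 19.

19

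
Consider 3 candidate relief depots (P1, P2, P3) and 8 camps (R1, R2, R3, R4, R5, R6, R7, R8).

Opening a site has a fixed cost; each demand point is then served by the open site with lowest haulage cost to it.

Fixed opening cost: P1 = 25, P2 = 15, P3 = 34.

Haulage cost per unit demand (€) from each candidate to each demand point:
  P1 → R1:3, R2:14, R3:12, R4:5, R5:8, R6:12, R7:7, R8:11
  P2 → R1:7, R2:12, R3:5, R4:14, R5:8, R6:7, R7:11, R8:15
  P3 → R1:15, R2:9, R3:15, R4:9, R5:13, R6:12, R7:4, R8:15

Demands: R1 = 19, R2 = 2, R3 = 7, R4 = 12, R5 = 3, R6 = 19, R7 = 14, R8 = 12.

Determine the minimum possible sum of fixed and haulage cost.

Open {P1, P2, P3}: assign each demand point to its cheapest open site.
  R1→P1 19×3=57, R2→P3 2×9=18, R3→P2 7×5=35, R4→P1 12×5=60, R5→P1 3×8=24, R6→P2 19×7=133, R7→P3 14×4=56, R8→P1 12×11=132
  haulage cost 515, fixed 74 → total 589.
Compare {P1, P2}: haulage cost 563 + fixed 40 = 603.
Compare {P1, P3}: haulage cost 659 + fixed 59 = 718.
Compare {P1}: haulage cost 711 + fixed 25 = 736.
All other subsets cost ≥ 603. Minimum total cost: 589.

589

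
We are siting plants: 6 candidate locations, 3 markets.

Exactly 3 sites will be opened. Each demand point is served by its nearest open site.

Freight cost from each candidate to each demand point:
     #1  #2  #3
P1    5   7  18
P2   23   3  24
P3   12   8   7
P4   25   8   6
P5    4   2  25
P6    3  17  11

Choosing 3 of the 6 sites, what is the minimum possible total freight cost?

11

Open {P4, P5, P6}.
  #1→P6 3, #2→P5 2, #3→P4 6  ⇒ total 11.
Compare {P1, P4, P5}: total 12.
Compare {P2, P4, P5}: total 12.
No size-3 selection does better; minimum is 11.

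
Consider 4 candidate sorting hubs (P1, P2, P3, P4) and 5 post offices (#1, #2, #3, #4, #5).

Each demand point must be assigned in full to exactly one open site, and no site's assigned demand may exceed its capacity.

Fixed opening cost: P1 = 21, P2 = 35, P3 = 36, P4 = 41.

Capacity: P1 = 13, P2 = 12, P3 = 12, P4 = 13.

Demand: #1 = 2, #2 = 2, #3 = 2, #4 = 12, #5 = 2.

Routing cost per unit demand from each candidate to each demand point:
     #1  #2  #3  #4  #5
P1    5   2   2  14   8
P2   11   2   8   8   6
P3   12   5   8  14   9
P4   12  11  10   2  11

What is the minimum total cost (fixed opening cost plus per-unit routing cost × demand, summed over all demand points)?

Open {P1, P4}; cheapest assignment that respects the capacities:
  P1 (cap 13, load 8): #1, #2, #3, #5 — cost 2×5 + 2×2 + 2×2 + 2×8 = 34
  P4 (cap 13, load 12): #4 — cost 12×2 = 24
  Shipping 58, fixed 62 → total 120.
  Any other capacity-feasible assignment to {P1, P4} ships for at least 58.
Compare {P1, P2, P4}: its best feasible assignment gives total 151.
Compare {P2, P4}: its best feasible assignment gives total 154.
Every other set of open sites that can feasibly serve all demand totals ≥ 151 even under its best assignment. Minimum: 120.

120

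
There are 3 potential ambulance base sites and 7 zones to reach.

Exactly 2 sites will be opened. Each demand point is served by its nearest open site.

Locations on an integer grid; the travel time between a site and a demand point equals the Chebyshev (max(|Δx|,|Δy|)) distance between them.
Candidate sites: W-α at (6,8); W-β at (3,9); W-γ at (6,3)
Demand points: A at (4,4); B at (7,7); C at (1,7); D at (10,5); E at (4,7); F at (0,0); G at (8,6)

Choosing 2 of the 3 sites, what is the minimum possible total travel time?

Open {W-α, W-γ}.
  A→W-γ 2, B→W-α 1, C→W-α 5, D→W-α 4, E→W-α 2, F→W-γ 6, G→W-α 2  ⇒ total 22.
Compare {W-α, W-β}: total 23.
Compare {W-β, W-γ}: total 23.

22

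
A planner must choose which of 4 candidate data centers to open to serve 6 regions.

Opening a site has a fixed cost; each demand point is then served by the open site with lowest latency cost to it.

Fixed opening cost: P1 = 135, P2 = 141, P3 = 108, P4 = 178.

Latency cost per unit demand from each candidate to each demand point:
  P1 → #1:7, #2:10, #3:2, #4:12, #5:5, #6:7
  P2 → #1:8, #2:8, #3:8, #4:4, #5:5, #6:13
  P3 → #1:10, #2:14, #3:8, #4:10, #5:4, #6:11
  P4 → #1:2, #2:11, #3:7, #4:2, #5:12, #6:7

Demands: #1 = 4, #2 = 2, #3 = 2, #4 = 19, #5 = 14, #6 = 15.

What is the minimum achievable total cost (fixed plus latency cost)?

Open {P3, P4}: assign each demand point to its cheapest open site.
  #1→P4 4×2=8, #2→P4 2×11=22, #3→P4 2×7=14, #4→P4 19×2=38, #5→P3 14×4=56, #6→P4 15×7=105
  latency cost 243, fixed 286 → total 529.
Compare {P4}: latency cost 355 + fixed 178 = 533.
Compare {P2}: latency cost 405 + fixed 141 = 546.
Compare {P1, P4}: latency cost 245 + fixed 313 = 558.
All other subsets cost ≥ 533. Minimum total cost: 529.

529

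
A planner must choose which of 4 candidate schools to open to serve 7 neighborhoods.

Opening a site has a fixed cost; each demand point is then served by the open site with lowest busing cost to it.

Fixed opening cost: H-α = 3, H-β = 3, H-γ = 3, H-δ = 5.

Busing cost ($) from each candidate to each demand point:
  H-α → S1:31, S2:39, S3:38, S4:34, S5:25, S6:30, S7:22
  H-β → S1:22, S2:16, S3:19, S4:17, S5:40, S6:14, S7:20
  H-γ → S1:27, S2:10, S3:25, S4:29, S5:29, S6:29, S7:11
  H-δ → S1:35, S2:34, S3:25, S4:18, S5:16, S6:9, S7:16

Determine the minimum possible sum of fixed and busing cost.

115

Open {H-β, H-γ, H-δ}: assign each demand point to its cheapest open site.
  S1→H-β 22, S2→H-γ 10, S3→H-β 19, S4→H-β 17, S5→H-δ 16, S6→H-δ 9, S7→H-γ 11
  busing cost 104, fixed 11 → total 115.
Compare {H-α, H-β, H-γ, H-δ}: busing cost 104 + fixed 14 = 118.
Compare {H-β, H-δ}: busing cost 115 + fixed 8 = 123.
Compare {H-γ, H-δ}: busing cost 116 + fixed 8 = 124.
All other subsets cost ≥ 118. Minimum total cost: 115.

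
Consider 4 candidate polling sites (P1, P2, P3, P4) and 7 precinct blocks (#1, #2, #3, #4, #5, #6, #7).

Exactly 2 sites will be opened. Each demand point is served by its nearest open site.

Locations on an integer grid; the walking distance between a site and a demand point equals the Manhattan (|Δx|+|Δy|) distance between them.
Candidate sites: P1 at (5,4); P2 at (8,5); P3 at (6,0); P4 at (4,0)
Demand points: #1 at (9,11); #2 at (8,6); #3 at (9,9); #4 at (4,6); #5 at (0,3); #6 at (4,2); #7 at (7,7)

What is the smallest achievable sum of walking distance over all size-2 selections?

28

Open {P1, P2}.
  #1→P2 7, #2→P2 1, #3→P2 5, #4→P1 3, #5→P1 6, #6→P1 3, #7→P2 3  ⇒ total 28.
Compare {P2, P4}: total 30.
Compare {P2, P3}: total 34.
No size-2 selection does better; minimum is 28.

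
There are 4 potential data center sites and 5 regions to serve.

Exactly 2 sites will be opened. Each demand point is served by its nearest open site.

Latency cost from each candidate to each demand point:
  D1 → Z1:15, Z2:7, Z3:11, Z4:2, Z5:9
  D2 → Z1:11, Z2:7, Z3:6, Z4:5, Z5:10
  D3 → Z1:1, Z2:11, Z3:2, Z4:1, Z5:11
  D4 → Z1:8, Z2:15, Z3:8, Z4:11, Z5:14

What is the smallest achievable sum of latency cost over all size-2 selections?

20

Open {D1, D3}.
  Z1→D3 1, Z2→D1 7, Z3→D3 2, Z4→D3 1, Z5→D1 9  ⇒ total 20.
Compare {D2, D3}: total 21.
Compare {D3, D4}: total 26.
No size-2 selection does better; minimum is 20.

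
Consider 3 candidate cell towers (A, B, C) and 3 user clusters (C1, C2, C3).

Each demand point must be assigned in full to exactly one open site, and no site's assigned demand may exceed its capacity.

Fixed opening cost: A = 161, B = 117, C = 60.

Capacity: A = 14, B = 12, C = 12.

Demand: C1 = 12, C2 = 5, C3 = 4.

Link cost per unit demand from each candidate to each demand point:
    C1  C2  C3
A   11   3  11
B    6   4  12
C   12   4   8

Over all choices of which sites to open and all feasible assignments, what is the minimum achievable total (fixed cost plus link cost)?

301

Open {B, C}; cheapest assignment that respects the capacities:
  B (cap 12, load 12): C1 — cost 12×6 = 72
  C (cap 12, load 9): C2, C3 — cost 5×4 + 4×8 = 52
  Shipping 124, fixed 177 → total 301.
  Any other capacity-feasible assignment to {B, C} ships for at least 124.
Compare {A, C}: its best feasible assignment gives total 405.
Compare {A, B}: its best feasible assignment gives total 409.
Every other set of open sites that can feasibly serve all demand totals ≥ 405 even under its best assignment. Minimum: 301.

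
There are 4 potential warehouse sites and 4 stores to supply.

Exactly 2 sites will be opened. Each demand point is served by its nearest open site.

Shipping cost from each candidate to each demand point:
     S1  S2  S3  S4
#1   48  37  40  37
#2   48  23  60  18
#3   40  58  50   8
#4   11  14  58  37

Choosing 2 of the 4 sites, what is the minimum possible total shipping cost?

Open {#3, #4}.
  S1→#4 11, S2→#4 14, S3→#3 50, S4→#3 8  ⇒ total 83.
Compare {#2, #4}: total 101.
Compare {#1, #4}: total 102.
No size-2 selection does better; minimum is 83.

83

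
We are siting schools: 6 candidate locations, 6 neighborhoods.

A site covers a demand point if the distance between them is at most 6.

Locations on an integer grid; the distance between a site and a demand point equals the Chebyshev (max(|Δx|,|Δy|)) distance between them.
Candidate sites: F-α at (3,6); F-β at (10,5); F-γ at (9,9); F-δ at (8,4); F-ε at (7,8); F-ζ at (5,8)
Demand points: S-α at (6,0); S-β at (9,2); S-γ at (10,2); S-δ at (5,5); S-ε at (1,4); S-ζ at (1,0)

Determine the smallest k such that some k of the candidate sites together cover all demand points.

2

Coverage sets (demand points within 6 of each site):
  F-α: {S-α, S-β, S-δ, S-ε, S-ζ}
  F-β: {S-α, S-β, S-γ, S-δ}
  F-γ: {S-δ}
  F-δ: {S-α, S-β, S-γ, S-δ}
  F-ε: {S-β, S-γ, S-δ, S-ε}
  F-ζ: {S-β, S-γ, S-δ, S-ε}
No single site covers all 6 demand points.
But {F-α, F-β} covers everything, so the minimum is 2.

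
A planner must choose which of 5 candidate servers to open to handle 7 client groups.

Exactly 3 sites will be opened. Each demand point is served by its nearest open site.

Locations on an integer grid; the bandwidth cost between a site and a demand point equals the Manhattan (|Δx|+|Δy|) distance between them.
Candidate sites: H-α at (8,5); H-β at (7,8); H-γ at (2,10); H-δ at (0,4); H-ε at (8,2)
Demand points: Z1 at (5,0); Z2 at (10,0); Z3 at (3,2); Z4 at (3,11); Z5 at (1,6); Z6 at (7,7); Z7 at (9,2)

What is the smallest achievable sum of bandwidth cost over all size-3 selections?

23

Open {H-β, H-γ, H-ε}.
  Z1→H-ε 5, Z2→H-ε 4, Z3→H-ε 5, Z4→H-γ 2, Z5→H-γ 5, Z6→H-β 1, Z7→H-ε 1  ⇒ total 23.
Compare {H-α, H-γ, H-ε}: total 25.
Compare {H-β, H-δ, H-ε}: total 26.
No size-3 selection does better; minimum is 23.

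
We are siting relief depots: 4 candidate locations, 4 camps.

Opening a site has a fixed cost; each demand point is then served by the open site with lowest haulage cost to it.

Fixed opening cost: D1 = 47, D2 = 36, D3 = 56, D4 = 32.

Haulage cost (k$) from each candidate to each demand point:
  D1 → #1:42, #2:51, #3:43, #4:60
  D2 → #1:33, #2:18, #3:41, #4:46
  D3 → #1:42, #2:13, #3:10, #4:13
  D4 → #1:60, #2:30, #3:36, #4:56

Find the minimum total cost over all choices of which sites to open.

134

Open {D3}: assign each demand point to its cheapest open site.
  #1→D3 42, #2→D3 13, #3→D3 10, #4→D3 13
  haulage cost 78, fixed 56 → total 134.
Compare {D2, D3}: haulage cost 69 + fixed 92 = 161.
Compare {D3, D4}: haulage cost 78 + fixed 88 = 166.
Compare {D2}: haulage cost 138 + fixed 36 = 174.
All other subsets cost ≥ 161. Minimum total cost: 134.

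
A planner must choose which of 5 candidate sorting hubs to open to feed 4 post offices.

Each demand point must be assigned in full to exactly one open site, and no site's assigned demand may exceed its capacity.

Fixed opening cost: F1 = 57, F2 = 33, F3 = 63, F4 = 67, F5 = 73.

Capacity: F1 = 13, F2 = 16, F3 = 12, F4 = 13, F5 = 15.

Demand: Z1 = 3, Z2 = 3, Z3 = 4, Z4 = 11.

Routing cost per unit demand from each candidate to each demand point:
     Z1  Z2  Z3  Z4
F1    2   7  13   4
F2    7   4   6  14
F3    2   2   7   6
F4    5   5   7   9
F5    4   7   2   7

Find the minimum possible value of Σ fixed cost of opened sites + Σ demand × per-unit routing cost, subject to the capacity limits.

191

Open {F1, F2}; cheapest assignment that respects the capacities:
  F1 (cap 13, load 11): Z4 — cost 11×4 = 44
  F2 (cap 16, load 10): Z1, Z2, Z3 — cost 3×7 + 3×4 + 4×6 = 57
  Shipping 101, fixed 90 → total 191.
  Any other capacity-feasible assignment to {F1, F2} ships for at least 101.
Compare {F1, F3}: its best feasible assignment gives total 204.
Compare {F1, F5}: its best feasible assignment gives total 215.
Every other set of open sites that can feasibly serve all demand totals ≥ 204 even under its best assignment. Minimum: 191.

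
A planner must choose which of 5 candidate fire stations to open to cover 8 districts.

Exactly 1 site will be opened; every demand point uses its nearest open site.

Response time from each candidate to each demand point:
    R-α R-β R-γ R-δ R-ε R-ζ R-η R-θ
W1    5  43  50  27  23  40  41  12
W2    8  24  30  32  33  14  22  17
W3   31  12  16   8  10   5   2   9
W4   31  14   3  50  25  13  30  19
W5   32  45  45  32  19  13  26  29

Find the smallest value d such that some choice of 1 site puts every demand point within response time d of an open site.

31

Open {W3}.
  Farthest demand point is R-α at response time 31 (to W3); all others are ≤ 31.
With {W2} the worst case is 33.
With {W5} the worst case is 45.
No size-1 selection achieves below 31.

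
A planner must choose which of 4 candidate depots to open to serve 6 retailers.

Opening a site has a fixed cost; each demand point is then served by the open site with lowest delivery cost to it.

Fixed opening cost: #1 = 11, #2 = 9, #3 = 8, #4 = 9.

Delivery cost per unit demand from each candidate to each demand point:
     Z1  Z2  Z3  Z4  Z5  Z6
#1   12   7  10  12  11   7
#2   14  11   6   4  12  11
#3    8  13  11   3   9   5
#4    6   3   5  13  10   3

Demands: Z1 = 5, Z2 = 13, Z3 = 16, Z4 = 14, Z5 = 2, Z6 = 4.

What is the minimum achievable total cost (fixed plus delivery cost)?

238

Open {#3, #4}: assign each demand point to its cheapest open site.
  Z1→#4 5×6=30, Z2→#4 13×3=39, Z3→#4 16×5=80, Z4→#3 14×3=42, Z5→#3 2×9=18, Z6→#4 4×3=12
  delivery cost 221, fixed 17 → total 238.
Compare {#2, #3, #4}: delivery cost 221 + fixed 26 = 247.
Compare {#1, #3, #4}: delivery cost 221 + fixed 28 = 249.
Compare {#2, #4}: delivery cost 237 + fixed 18 = 255.
All other subsets cost ≥ 247. Minimum total cost: 238.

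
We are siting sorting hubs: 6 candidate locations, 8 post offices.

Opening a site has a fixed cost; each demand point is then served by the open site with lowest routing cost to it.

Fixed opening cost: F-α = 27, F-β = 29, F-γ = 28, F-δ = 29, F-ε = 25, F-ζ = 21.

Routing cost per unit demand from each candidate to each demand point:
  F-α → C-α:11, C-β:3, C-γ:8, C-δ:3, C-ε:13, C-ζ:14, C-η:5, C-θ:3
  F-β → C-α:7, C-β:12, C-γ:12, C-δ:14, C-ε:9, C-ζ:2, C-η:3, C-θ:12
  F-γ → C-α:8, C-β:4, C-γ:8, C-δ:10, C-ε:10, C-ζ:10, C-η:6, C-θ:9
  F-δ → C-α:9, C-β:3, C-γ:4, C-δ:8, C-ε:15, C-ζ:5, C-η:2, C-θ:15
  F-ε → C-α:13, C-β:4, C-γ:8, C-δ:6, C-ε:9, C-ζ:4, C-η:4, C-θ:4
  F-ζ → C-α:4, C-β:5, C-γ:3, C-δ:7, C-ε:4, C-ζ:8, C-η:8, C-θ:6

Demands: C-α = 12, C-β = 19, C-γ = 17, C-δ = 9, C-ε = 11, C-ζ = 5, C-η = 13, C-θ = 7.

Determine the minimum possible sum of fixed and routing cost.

374

Open {F-α, F-β, F-ζ}: assign each demand point to its cheapest open site.
  C-α→F-ζ 12×4=48, C-β→F-α 19×3=57, C-γ→F-ζ 17×3=51, C-δ→F-α 9×3=27, C-ε→F-ζ 11×4=44, C-ζ→F-β 5×2=10, C-η→F-β 13×3=39, C-θ→F-α 7×3=21
  routing cost 297, fixed 77 → total 374.
Compare {F-α, F-δ, F-ζ}: routing cost 299 + fixed 77 = 376.
Compare {F-α, F-β, F-δ, F-ζ}: routing cost 284 + fixed 106 = 390.
Compare {F-α, F-ε, F-ζ}: routing cost 320 + fixed 73 = 393.
All other subsets cost ≥ 376. Minimum total cost: 374.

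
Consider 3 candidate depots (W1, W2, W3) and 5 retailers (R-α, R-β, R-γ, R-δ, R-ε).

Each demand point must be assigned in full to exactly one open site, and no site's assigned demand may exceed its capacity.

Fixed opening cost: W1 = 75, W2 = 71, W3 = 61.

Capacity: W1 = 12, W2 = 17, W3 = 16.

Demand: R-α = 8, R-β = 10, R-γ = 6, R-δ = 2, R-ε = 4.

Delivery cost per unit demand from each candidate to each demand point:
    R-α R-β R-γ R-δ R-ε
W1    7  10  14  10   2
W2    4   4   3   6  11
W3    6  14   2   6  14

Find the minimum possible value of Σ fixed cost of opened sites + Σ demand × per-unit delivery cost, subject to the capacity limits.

Open {W2, W3}; cheapest assignment that respects the capacities:
  W2 (cap 17, load 16): R-β, R-δ, R-ε — cost 10×4 + 2×6 + 4×11 = 96
  W3 (cap 16, load 14): R-α, R-γ — cost 8×6 + 6×2 = 60
  Shipping 156, fixed 132 → total 288.
  Any other capacity-feasible assignment to {W2, W3} ships for at least 156.
Compare {W1, W2, W3}: its best feasible assignment gives total 327.
Every other set of open sites that can feasibly serve all demand totals ≥ 327 even under its best assignment. Minimum: 288.

288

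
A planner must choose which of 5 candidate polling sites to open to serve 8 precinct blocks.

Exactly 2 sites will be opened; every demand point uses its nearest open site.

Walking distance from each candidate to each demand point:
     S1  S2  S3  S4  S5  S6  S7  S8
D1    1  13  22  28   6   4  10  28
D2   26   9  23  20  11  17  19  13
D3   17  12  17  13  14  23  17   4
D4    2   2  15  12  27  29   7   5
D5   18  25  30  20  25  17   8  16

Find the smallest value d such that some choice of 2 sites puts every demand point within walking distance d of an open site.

Open {D1, D4}.
  Farthest demand point is S3 at walking distance 15 (to D4); all others are ≤ 15.
With {D1, D3} the worst case is 17.
With {D2, D3} the worst case is 17.
No size-2 selection achieves below 15.

15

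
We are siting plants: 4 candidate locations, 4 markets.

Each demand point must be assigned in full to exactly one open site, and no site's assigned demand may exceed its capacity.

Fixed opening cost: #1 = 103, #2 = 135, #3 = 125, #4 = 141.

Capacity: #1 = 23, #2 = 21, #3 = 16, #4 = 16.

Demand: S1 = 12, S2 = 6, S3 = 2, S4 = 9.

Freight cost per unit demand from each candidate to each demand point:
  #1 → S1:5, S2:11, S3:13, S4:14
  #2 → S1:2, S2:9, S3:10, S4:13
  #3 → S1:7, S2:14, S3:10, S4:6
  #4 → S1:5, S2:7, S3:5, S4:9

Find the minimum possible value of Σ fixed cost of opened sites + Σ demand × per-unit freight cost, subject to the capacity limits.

412

Open {#2, #3}; cheapest assignment that respects the capacities:
  #2 (cap 21, load 20): S1, S2, S3 — cost 12×2 + 6×9 + 2×10 = 98
  #3 (cap 16, load 9): S4 — cost 9×6 = 54
  Shipping 152, fixed 260 → total 412.
  Any other capacity-feasible assignment to {#2, #3} ships for at least 152.
Compare {#1, #3}: its best feasible assignment gives total 428.
Compare {#2, #4}: its best feasible assignment gives total 443.
Every other set of open sites that can feasibly serve all demand totals ≥ 428 even under its best assignment. Minimum: 412.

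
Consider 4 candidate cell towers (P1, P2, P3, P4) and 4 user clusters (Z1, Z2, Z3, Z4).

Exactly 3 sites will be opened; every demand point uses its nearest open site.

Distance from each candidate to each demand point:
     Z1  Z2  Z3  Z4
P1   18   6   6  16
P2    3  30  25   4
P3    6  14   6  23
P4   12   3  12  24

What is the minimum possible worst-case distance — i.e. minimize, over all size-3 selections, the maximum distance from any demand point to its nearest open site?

Open {P1, P2, P3}.
  Farthest demand point is Z2 at distance 6 (to P1); all others are ≤ 6.
With {P1, P2, P4} the worst case is 6.
With {P2, P3, P4} the worst case is 6.
No size-3 selection achieves below 6.

6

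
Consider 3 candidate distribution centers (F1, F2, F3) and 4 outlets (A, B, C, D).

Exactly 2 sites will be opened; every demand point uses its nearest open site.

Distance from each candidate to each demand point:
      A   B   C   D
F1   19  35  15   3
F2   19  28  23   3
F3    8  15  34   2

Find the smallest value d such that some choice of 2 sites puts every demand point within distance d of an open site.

Open {F1, F3}.
  Farthest demand point is B at distance 15 (to F3); all others are ≤ 15.
With {F2, F3} the worst case is 23.
With {F1, F2} the worst case is 28.
No size-2 selection achieves below 15.

15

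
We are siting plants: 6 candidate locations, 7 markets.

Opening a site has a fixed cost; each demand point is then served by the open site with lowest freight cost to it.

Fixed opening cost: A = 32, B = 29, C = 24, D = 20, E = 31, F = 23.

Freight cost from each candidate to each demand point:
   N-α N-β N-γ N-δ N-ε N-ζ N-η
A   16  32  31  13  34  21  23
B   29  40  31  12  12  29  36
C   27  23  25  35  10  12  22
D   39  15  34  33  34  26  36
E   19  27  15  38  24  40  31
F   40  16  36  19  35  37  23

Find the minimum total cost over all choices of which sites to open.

177

Open {A, C}: assign each demand point to its cheapest open site.
  N-α→A 16, N-β→C 23, N-γ→C 25, N-δ→A 13, N-ε→C 10, N-ζ→C 12, N-η→C 22
  freight cost 121, fixed 56 → total 177.
Compare {C}: freight cost 154 + fixed 24 = 178.
Compare {C, F}: freight cost 131 + fixed 47 = 178.
Compare {B, C}: freight cost 131 + fixed 53 = 184.
All other subsets cost ≥ 178. Minimum total cost: 177.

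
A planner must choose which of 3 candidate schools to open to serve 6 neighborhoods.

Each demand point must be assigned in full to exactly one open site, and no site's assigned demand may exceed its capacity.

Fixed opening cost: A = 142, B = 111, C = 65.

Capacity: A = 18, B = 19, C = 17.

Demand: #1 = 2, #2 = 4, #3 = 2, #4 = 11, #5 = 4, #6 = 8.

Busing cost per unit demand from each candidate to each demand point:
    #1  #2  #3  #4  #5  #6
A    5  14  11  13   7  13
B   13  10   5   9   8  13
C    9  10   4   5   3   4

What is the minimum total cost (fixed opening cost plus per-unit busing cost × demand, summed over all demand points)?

Open {B, C}; cheapest assignment that respects the capacities:
  B (cap 19, load 15): #2, #4 — cost 4×10 + 11×9 = 139
  C (cap 17, load 16): #1, #3, #5, #6 — cost 2×9 + 2×4 + 4×3 + 8×4 = 70
  Shipping 209, fixed 176 → total 385.
  Any other capacity-feasible assignment to {B, C} ships for at least 209.
Compare {A, C}: its best feasible assignment gives total 452.
Compare {A, B, C}: its best feasible assignment gives total 519.
Every other set of open sites that can feasibly serve all demand totals ≥ 452 even under its best assignment. Minimum: 385.

385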